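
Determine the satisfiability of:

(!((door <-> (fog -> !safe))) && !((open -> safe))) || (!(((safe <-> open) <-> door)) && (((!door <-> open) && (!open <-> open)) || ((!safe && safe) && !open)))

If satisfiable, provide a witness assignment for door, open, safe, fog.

door: False, open: True, safe: False, fog: True

  (!((door <-> (fog -> !safe))) && !((open -> safe))) || (!(((safe <-> open) <-> door)) && (((!door <-> open) && (!open <-> open)) || ((!safe && safe) && !open))) = True
    !((door <-> (fog -> !safe))) && !((open -> safe)) = True
      !((door <-> (fog -> !safe))) = True
        door <-> (fog -> !safe) = False
          fog -> !safe = True
            !safe = True
      !((open -> safe)) = True
        open -> safe = False
    !(((safe <-> open) <-> door)) && (((!door <-> open) && (!open <-> open)) || ((!safe && safe) && !open)) = False
      !(((safe <-> open) <-> door)) = False
        (safe <-> open) <-> door = True
          safe <-> open = False
      ((!door <-> open) && (!open <-> open)) || ((!safe && safe) && !open) = False
        (!door <-> open) && (!open <-> open) = False
          !door <-> open = True
            !door = True
          !open <-> open = False
            !open = False
        (!safe && safe) && !open = False
          !safe && safe = False
            !safe = True
          !open = False
The formula evaluates to True.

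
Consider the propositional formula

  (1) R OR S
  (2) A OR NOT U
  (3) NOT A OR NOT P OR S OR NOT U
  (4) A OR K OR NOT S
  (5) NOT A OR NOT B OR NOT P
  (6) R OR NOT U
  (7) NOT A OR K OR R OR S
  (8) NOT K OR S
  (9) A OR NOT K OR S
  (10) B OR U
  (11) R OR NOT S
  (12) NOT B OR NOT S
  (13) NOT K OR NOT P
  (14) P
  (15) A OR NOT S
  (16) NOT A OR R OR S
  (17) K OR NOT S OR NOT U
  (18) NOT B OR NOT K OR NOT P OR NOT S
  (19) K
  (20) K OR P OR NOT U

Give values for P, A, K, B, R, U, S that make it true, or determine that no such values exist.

The formula is unsatisfiable.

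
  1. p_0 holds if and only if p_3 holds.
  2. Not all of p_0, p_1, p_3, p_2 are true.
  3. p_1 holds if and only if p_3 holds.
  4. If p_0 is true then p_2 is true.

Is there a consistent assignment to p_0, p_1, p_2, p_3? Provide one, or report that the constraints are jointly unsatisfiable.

p_0 = False, p_1 = False, p_2 = False, p_3 = False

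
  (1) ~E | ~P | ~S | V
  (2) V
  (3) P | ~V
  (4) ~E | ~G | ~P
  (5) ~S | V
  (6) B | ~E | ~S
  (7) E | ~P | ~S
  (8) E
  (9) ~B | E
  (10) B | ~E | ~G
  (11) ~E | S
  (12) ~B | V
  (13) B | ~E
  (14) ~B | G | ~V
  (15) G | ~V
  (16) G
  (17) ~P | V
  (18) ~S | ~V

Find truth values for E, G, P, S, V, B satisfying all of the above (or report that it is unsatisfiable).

The formula is unsatisfiable.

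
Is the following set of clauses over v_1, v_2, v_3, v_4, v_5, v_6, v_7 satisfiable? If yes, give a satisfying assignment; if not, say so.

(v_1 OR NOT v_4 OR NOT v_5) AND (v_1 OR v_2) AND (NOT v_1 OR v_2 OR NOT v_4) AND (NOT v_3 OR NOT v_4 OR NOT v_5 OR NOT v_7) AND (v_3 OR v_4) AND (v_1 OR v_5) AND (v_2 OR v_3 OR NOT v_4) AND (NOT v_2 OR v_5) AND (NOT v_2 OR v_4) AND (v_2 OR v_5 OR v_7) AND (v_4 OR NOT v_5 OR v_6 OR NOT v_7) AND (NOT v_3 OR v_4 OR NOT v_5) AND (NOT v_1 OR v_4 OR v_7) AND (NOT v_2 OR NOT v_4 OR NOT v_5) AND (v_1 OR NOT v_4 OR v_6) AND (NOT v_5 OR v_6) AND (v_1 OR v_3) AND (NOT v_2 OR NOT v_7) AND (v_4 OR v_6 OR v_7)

Try v_1 = False:
  (v_1 OR v_2) forces v_2 = True.
  (v_1 OR v_5) forces v_5 = True.
  (v_1 OR NOT v_4 OR NOT v_5) forces v_4 = False.
  clause (NOT v_2 OR v_4) is falsified — backtrack.
So v_1 = True.
Try v_2 = True:
  (NOT v_2 OR v_5) forces v_5 = True.
  (NOT v_2 OR v_4) forces v_4 = True.
  clause (NOT v_2 OR NOT v_4 OR NOT v_5) is falsified — backtrack.
So v_2 = False.
  then (NOT v_1 OR v_2 OR NOT v_4) forces v_4 = False.
  then (v_3 OR v_4) forces v_3 = True.
  then (NOT v_3 OR v_4 OR NOT v_5) forces v_5 = False.
  then (NOT v_1 OR v_4 OR v_7) forces v_7 = True.
Set v_6 = False.
All clauses satisfied.

v_1 = True; v_2 = False; v_3 = True; v_4 = False; v_5 = False; v_6 = False; v_7 = True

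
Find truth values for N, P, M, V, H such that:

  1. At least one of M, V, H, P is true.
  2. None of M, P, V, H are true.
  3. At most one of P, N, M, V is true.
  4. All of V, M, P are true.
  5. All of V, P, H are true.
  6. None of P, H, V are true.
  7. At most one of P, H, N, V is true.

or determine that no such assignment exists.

Case P = True:
  Constraint (2) is violated (P=T) — contradiction.
Case P = False:
  Constraint (4) is violated (P=F) — contradiction.
Both cases fail — unsatisfiable.

UNSATISFIABLE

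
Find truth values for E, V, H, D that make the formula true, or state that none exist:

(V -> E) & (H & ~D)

E: False; V: False; H: True; D: False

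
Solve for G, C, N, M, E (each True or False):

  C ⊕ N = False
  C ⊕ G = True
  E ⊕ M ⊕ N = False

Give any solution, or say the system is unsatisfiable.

G: True, C: False, N: False, M: True, E: True

C ⊕ N = F ⊕ F = False ✓
C ⊕ G = F ⊕ T = True ✓
E ⊕ M ⊕ N = T ⊕ T ⊕ F = False ✓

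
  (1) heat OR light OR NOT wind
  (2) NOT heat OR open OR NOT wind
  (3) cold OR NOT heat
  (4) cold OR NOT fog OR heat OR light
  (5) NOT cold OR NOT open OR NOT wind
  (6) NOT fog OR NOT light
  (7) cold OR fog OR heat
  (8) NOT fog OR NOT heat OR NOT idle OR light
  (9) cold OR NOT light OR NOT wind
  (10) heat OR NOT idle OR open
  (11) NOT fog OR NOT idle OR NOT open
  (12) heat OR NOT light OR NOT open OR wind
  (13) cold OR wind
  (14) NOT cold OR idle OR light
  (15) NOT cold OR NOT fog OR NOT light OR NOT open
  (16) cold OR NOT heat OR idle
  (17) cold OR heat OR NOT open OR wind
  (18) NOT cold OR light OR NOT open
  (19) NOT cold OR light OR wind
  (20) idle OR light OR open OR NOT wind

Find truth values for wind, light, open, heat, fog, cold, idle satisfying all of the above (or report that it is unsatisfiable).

Set wind = True.
Try light = False:
  (heat OR light OR NOT wind) forces heat = True.
  (NOT heat OR open OR NOT wind) forces open = True.
  (cold OR NOT heat) forces cold = True.
  clause (NOT cold OR NOT open OR NOT wind) is falsified — backtrack.
So light = True.
  then (NOT fog OR NOT light) forces fog = False.
  then (cold OR NOT light OR NOT wind) forces cold = True.
  then (NOT cold OR NOT open OR NOT wind) forces open = False.
  then (NOT heat OR open OR NOT wind) forces heat = False.
  then (heat OR NOT idle OR open) forces idle = False.
All clauses satisfied.

wind = True, light = True, open = False, heat = False, fog = False, cold = True, idle = False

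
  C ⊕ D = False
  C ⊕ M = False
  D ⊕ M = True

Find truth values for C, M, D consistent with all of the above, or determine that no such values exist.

UNSATISFIABLE

Adding constraints 1, 2, 3 mod 2: every variable appears an even number of times on the left, so the left side is 0.
But the right sides sum to 1 (mod 2). 0 ≠ 1 — the system is inconsistent.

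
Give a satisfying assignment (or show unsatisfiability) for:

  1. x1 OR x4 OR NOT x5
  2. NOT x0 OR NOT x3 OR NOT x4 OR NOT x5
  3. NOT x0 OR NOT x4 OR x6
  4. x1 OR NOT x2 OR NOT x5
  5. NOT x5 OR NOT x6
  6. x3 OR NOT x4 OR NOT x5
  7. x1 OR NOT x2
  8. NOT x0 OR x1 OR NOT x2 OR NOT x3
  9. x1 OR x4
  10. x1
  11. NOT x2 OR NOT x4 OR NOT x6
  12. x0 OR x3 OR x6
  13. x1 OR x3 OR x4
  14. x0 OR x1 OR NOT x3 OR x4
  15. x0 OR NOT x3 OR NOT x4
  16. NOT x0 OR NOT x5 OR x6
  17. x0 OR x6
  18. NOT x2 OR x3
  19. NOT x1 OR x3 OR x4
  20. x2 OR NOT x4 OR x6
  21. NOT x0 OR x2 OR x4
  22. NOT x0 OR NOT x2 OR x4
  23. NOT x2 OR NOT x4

x0 = True, x1 = True, x2 = False, x3 = False, x4 = True, x5 = False, x6 = True

Unit clause (x1) forces x1 = True.
Set x0 = True.
Try x2 = True:
  (NOT x2 OR x3) forces x3 = True.
  (NOT x0 OR NOT x2 OR x4) forces x4 = True.
  clause (NOT x2 OR NOT x4) is falsified — backtrack.
So x2 = False.
  then (NOT x0 OR x2 OR x4) forces x4 = True.
  then (NOT x0 OR NOT x4 OR x6) forces x6 = True.
  then (NOT x5 OR NOT x6) forces x5 = False.
Set x3 = False.
All clauses satisfied.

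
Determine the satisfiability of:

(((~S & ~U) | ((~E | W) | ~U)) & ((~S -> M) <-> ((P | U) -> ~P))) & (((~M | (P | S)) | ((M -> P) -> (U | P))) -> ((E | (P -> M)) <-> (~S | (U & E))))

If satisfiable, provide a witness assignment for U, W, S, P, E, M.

U = False, W = False, S = False, P = False, E = False, M = True

  ((~S & ~U) | ((~E | W) | ~U)) & ((~S -> M) <-> ((P | U) -> ~P)) = True
    (~S & ~U) | ((~E | W) | ~U) = True
      ~S & ~U = True
        ~S = True
        ~U = True
      (~E | W) | ~U = True
        ~E | W = True
          ~E = True
        ~U = True
    (~S -> M) <-> ((P | U) -> ~P) = True
      ~S -> M = True
        ~S = True
      (P | U) -> ~P = True
        P | U = False
        ~P = True
  ((~M | (P | S)) | ((M -> P) -> (U | P))) -> ((E | (P -> M)) <-> (~S | (U & E))) = True
    (~M | (P | S)) | ((M -> P) -> (U | P)) = True
      ~M | (P | S) = False
        ~M = False
        P | S = False
      (M -> P) -> (U | P) = True
        M -> P = False
        U | P = False
    (E | (P -> M)) <-> (~S | (U & E)) = True
      E | (P -> M) = True
        P -> M = True
      ~S | (U & E) = True
        ~S = True
        U & E = False
Both conjuncts True, so the formula holds.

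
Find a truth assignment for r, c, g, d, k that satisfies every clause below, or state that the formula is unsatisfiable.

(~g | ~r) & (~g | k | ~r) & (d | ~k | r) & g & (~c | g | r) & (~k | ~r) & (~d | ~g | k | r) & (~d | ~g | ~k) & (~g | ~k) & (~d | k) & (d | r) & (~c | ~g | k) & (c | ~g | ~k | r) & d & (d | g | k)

Unsatisfiable — no assignment works.

Case g = True:
  (~g | ~r) forces r = False.
  (~g | ~k) forces k = False.
  (~d | ~g | k | r) forces d = False.
  Clause (d | r) is falsified — contradiction.
Case g = False:
  Clause (g) is falsified — contradiction.
Both cases fail, so the formula is unsatisfiable.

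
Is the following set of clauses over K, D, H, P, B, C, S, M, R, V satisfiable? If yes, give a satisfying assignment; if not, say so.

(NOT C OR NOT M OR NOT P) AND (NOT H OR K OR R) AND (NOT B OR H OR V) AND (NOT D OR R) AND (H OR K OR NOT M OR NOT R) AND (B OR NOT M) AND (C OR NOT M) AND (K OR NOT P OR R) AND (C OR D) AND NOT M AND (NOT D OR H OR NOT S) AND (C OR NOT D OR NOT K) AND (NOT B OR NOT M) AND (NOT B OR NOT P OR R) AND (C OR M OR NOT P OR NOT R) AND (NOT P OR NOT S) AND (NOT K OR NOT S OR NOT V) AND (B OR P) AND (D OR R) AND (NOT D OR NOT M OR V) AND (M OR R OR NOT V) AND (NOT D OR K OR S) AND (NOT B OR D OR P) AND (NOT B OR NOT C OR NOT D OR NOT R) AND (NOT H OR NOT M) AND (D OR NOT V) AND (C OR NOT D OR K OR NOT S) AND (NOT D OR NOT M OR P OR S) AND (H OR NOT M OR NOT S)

K = False; D = False; H = False; P = True; B = False; C = True; S = False; M = False; R = True; V = False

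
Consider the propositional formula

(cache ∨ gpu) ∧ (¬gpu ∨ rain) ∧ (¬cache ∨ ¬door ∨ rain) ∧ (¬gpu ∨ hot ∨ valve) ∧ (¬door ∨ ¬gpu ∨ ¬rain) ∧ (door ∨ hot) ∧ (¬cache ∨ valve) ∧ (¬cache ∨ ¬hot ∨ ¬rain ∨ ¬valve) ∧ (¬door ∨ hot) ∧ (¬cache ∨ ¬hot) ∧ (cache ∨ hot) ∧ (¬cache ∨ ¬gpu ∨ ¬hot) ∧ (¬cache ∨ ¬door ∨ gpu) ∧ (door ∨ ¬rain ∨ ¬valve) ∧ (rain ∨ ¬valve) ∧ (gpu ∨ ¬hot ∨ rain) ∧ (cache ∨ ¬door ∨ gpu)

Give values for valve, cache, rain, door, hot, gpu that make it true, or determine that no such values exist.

valve = False; cache = False; rain = True; door = False; hot = True; gpu = True

Try valve = True:
  (rain ∨ ¬valve) forces rain = True.
  (door ∨ ¬rain ∨ ¬valve) forces door = True.
  (¬door ∨ ¬gpu ∨ ¬rain) forces gpu = False.
  (cache ∨ gpu) forces cache = True.
  clause (¬cache ∨ ¬door ∨ gpu) is falsified — backtrack.
So valve = False.
  then (¬cache ∨ valve) forces cache = False.
  then (cache ∨ hot) forces hot = True.
  then (cache ∨ gpu) forces gpu = True.
  then (¬gpu ∨ rain) forces rain = True.
  then (¬door ∨ ¬gpu ∨ ¬rain) forces door = False.
All clauses satisfied.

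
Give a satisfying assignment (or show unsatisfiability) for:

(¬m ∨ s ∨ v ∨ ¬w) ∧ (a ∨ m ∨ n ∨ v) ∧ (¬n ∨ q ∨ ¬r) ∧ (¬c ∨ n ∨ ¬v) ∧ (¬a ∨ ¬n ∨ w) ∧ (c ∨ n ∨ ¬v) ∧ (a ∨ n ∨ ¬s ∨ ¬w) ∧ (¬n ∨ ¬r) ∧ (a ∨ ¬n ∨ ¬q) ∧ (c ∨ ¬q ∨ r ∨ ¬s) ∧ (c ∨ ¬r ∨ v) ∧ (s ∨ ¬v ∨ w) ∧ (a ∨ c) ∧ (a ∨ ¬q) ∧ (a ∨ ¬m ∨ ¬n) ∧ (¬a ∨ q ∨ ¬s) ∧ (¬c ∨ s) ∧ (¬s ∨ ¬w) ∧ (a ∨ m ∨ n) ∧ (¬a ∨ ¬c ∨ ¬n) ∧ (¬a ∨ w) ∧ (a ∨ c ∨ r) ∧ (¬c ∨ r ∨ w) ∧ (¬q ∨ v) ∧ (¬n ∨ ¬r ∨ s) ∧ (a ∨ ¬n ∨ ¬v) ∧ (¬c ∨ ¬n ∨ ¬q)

Set v = False.
  then (¬q ∨ v) forces q = False.
Set s = False.
  then (¬c ∨ s) forces c = False.
  then (c ∨ ¬r ∨ v) forces r = False.
  then (a ∨ c) forces a = True.
  then (¬a ∨ w) forces w = True.
  then (¬m ∨ s ∨ v ∨ ¬w) forces m = False.
Set n = True.
All clauses satisfied.

v=F, q=F, s=F, c=F, r=F, n=T, a=T, w=T, m=F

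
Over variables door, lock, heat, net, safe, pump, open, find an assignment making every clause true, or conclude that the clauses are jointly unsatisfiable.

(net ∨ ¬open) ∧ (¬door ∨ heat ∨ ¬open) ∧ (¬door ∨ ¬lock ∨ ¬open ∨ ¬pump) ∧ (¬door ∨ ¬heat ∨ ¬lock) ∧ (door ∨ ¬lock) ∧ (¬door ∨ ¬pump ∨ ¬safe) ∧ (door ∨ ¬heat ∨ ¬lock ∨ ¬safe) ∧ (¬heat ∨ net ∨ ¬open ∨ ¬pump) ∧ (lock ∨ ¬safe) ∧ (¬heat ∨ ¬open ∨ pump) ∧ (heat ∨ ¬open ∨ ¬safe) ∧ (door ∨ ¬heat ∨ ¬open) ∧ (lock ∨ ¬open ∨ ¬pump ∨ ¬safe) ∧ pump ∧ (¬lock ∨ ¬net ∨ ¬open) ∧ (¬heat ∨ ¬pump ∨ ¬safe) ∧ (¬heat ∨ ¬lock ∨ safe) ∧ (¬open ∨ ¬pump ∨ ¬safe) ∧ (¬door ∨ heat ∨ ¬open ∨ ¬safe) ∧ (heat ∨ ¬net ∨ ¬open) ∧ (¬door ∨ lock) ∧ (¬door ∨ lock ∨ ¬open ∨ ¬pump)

door: False, lock: False, heat: True, net: False, safe: False, pump: True, open: False

Unit clause (pump) forces pump = True.
Set door = False.
  then (door ∨ ¬lock) forces lock = False.
  then (lock ∨ ¬safe) forces safe = False.
Set heat = True.
  then (door ∨ ¬heat ∨ ¬open) forces open = False.
Set net = False.
All clauses satisfied.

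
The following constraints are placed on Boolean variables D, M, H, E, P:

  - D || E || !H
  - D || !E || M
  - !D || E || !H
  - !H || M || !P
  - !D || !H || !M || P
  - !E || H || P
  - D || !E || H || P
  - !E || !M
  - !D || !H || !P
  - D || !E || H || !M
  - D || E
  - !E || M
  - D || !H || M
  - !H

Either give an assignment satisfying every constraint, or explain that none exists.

Unit clause (!H) forces H = False.
Try D = False:
  (D || E) forces E = True.
  (D || !E || M) forces M = True.
  clause (!E || !M) is falsified — backtrack.
So D = True.
Set M = True.
  then (!E || !M) forces E = False.
Set P = False.
All clauses satisfied.

D = True; M = True; H = False; E = False; P = False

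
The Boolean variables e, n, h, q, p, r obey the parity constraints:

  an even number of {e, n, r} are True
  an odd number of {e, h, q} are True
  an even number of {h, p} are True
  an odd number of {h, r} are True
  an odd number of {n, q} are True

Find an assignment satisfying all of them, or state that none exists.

Adding constraints 1, 2, 4, 5 mod 2: every variable appears an even number of times on the left, so the left side is 0.
But the right sides sum to 1 (mod 2). 0 ≠ 1 — the system is inconsistent.

Unsatisfiable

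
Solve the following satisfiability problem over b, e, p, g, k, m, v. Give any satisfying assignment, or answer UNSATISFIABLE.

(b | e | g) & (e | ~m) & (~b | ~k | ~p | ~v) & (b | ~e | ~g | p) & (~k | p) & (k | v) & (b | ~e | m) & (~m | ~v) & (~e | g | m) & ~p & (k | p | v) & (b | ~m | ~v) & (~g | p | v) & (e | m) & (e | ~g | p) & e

b = True; e = True; p = False; g = True; k = False; m = False; v = True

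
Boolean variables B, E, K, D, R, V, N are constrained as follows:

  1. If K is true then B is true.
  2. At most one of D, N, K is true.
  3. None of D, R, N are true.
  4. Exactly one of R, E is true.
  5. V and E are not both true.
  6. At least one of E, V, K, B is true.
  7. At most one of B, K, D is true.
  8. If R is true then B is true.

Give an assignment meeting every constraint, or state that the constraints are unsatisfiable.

B = True, E = True, K = False, D = False, R = False, V = False, N = False

  (1) K=F ⇒ B: vacuous ✓
  (2) {D, N, K}: 0 true — at most one ✓
  (3) {D, R, N}: 0 true — none ✓
  (4) {R, E}: 1 true — exactly one ✓
  (5) V=F, E=T — not both ✓
  (6) {E, V, K, B}: 2 true — at least one ✓
  (7) {B, K, D}: 1 true — at most one ✓
  (8) R=F ⇒ B: vacuous ✓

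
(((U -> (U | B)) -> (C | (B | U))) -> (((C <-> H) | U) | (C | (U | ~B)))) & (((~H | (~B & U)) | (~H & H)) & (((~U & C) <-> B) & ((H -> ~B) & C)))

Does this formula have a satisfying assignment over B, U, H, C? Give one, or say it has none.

B=T; U=F; H=F; C=T

  ((U -> (U | B)) -> (C | (B | U))) -> (((C <-> H) | U) | (C | (U | ~B))) = True
    (U -> (U | B)) -> (C | (B | U)) = True
      U -> (U | B) = True
        U | B = True
      C | (B | U) = True
        B | U = True
    ((C <-> H) | U) | (C | (U | ~B)) = True
      (C <-> H) | U = False
        C <-> H = False
      C | (U | ~B) = True
        U | ~B = False
          ~B = False
  ((~H | (~B & U)) | (~H & H)) & (((~U & C) <-> B) & ((H -> ~B) & C)) = True
    (~H | (~B & U)) | (~H & H) = True
      ~H | (~B & U) = True
        ~H = True
        ~B & U = False
          ~B = False
      ~H & H = False
        ~H = True
    ((~U & C) <-> B) & ((H -> ~B) & C) = True
      (~U & C) <-> B = True
        ~U & C = True
          ~U = True
      (H -> ~B) & C = True
        H -> ~B = True
          ~B = False
Both conjuncts True, so the formula holds.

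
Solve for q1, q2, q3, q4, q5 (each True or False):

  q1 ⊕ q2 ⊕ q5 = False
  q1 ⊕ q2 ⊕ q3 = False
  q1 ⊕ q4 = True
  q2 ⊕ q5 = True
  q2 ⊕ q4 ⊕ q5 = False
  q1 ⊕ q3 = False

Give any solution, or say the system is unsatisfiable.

No satisfying assignment exists.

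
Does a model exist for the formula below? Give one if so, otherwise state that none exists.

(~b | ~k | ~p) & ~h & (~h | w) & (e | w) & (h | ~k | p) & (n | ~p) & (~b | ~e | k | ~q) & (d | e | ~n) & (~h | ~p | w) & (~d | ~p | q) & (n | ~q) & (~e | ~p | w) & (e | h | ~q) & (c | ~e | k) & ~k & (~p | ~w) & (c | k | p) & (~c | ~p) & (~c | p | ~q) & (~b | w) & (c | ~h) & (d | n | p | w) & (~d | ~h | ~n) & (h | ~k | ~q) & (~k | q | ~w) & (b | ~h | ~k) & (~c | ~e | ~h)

n = True; q = False; k = False; w = True; h = False; p = False; c = True; b = False; d = False; e = True

Unit clause (~h) forces h = False.
Unit clause (~k) forces k = False.
Set n = True.
Try q = True:
  (e | h | ~q) forces e = True.
  (~b | ~e | k | ~q) forces b = False.
  (c | ~e | k) forces c = True.
  (~c | ~p) forces p = False.
  clause (~c | p | ~q) is falsified — backtrack.
So q = False.
Set w = True.
  then (~p | ~w) forces p = False.
  then (c | k | p) forces c = True.
Set b = False.
Set d = False.
  then (d | e | ~n) forces e = True.
All clauses satisfied.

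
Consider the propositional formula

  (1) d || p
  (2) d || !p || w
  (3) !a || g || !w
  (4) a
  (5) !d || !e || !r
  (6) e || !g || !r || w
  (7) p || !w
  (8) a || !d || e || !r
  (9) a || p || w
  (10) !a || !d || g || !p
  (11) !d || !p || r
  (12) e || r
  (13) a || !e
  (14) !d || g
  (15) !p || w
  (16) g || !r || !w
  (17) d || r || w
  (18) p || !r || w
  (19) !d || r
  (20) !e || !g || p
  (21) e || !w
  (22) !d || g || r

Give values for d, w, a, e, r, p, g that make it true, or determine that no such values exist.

d=F, w=T, a=T, e=T, r=T, p=T, g=T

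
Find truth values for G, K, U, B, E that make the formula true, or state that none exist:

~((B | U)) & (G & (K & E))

G = True; K = True; U = False; B = False; E = True

  ~((B | U)) = True
    B | U = False
  G & (K & E) = True
    K & E = True
Both conjuncts True, so the formula holds.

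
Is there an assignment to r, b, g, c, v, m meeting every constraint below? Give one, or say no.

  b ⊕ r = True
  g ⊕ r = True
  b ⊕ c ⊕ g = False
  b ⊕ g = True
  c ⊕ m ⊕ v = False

The formula is unsatisfiable.

Adding constraints 1, 2, 4 mod 2: every variable appears an even number of times on the left, so the left side is 0.
But the right sides sum to 1 (mod 2). 0 ≠ 1 — the system is inconsistent.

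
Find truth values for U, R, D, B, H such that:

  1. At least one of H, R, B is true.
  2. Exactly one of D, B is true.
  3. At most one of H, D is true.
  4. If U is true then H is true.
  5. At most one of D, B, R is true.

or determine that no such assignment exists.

U=F; R=F; D=F; B=T; H=F

  (1) {H, R, B}: 1 true — at least one ✓
  (2) {D, B}: 1 true — exactly one ✓
  (3) {H, D}: 0 true — at most one ✓
  (4) U=F ⇒ H: vacuous ✓
  (5) {D, B, R}: 1 true — at most one ✓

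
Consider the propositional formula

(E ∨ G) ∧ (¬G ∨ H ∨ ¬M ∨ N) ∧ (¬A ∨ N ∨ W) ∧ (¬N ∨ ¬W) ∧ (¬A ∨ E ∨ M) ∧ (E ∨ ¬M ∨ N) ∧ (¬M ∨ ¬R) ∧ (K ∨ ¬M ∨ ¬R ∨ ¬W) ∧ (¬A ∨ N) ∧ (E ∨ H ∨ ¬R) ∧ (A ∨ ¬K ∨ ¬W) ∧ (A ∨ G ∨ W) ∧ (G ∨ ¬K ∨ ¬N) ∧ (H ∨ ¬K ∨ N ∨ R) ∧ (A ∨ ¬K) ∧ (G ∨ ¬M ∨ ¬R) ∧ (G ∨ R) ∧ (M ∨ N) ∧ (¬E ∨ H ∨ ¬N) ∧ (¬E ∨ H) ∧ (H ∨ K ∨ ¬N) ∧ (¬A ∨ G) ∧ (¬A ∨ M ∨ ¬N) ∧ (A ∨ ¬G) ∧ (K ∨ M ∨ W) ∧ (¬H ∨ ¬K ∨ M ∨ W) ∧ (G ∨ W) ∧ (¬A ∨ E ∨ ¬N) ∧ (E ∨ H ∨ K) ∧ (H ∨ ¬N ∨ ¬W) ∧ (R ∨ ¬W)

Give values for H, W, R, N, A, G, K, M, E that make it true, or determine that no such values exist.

Set H = True.
Set W = False.
  then (G ∨ W) forces G = True.
  then (A ∨ ¬G) forces A = True.
  then (¬A ∨ N ∨ W) forces N = True.
  then (¬A ∨ M ∨ ¬N) forces M = True.
  then (¬A ∨ E ∨ ¬N) forces E = True.
  then (¬M ∨ ¬R) forces R = False.
Set K = True.
All clauses satisfied.

H=T, W=F, R=F, N=T, A=T, G=T, K=T, M=T, E=T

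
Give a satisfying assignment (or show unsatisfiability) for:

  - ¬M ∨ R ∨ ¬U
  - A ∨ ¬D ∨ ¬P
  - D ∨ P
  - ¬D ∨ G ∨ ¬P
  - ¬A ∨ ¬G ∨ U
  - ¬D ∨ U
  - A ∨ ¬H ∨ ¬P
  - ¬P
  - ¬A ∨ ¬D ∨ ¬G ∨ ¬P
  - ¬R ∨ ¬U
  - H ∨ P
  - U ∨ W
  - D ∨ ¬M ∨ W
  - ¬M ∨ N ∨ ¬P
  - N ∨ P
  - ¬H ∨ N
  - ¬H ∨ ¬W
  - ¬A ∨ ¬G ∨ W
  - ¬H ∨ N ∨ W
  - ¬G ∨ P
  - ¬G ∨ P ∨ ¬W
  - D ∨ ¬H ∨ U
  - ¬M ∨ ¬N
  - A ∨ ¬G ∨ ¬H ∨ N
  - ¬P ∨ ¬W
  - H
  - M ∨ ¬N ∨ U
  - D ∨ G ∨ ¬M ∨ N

M = False, W = False, G = False, U = True, R = False, D = True, N = True, A = False, P = False, H = True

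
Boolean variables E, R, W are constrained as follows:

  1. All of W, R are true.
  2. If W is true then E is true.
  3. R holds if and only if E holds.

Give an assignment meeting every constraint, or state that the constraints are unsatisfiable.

E=T, R=T, W=T

  (1) {W, R}: all 2 true ✓
  (2) W=T ⇒ E: T ✓
  (3) R=T, E=T — same ✓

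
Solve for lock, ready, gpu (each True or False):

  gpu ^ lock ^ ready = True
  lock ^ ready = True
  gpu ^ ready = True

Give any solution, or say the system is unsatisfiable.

lock = False, ready = True, gpu = False

gpu ^ lock ^ ready = F ^ F ^ T = True ✓
lock ^ ready = F ^ T = True ✓
gpu ^ ready = F ^ T = True ✓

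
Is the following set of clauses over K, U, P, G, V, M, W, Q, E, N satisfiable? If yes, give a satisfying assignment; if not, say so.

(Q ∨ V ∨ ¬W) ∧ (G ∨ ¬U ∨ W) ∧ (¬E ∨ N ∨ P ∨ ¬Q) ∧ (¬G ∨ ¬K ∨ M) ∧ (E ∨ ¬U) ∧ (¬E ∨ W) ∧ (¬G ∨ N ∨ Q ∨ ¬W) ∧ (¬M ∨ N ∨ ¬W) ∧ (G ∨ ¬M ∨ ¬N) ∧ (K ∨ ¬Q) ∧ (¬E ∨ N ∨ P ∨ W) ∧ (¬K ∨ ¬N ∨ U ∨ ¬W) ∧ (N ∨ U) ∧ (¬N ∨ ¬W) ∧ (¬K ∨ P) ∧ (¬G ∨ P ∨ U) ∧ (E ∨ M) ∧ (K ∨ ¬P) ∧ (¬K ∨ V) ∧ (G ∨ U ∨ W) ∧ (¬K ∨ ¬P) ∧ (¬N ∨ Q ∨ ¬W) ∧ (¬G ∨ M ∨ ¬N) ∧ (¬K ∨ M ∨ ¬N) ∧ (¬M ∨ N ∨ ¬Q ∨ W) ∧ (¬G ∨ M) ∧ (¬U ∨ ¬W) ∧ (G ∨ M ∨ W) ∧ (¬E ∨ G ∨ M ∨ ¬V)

Unsatisfiable — no assignment works.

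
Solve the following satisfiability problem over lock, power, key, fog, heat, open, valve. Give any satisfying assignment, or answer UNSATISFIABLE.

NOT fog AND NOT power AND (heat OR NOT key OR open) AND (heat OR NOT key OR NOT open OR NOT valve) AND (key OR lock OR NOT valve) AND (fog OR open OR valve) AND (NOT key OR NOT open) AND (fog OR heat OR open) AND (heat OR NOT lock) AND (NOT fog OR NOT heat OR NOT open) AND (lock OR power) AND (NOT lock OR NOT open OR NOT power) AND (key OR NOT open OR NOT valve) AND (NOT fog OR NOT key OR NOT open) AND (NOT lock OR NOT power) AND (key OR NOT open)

Unit clause (NOT fog) forces fog = False.
Unit clause (NOT power) forces power = False.
In (lock OR power) only lock is left, so lock = True.
In (heat OR NOT lock) only heat is left, so heat = True.
Set key = False.
  then (key OR NOT open) forces open = False.
  then (fog OR open OR valve) forces valve = True.
All clauses satisfied.

lock = True, power = False, key = False, fog = False, heat = True, open = False, valve = True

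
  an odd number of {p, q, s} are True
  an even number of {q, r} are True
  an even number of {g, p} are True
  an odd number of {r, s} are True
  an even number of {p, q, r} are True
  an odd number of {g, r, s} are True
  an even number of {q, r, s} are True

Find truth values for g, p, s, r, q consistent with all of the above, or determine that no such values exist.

g = False; p = False; s = False; r = True; q = True

{p, q, s}: 1 true → odd ✓
{q, r}: 2 true → even ✓
{g, p}: 0 true → even ✓
{r, s}: 1 true → odd ✓
{p, q, r}: 2 true → even ✓
{g, r, s}: 1 true → odd ✓
{q, r, s}: 2 true → even ✓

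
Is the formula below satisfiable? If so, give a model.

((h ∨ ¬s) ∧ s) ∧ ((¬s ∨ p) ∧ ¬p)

Unsatisfiable

Case s = True: the formula simplifies to h ∧ (p ∧ ¬p).
  p = True: the conjunct ¬p is False.
  p = False: the conjunct p is False.
Case s = False: the conjunct s is False.
Both cases fail — unsatisfiable.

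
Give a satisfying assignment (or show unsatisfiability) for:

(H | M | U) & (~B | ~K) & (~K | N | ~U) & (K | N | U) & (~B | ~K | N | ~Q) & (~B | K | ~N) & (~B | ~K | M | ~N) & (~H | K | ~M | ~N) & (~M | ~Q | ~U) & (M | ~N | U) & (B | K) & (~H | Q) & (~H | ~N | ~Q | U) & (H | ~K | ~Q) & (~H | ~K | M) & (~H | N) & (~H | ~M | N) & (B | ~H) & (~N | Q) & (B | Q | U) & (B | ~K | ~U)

M=T, B=T, K=F, H=F, U=T, Q=F, N=F

Set M = True.
Set B = True.
  then (~B | ~K) forces K = False.
  then (~B | K | ~N) forces N = False.
  then (~H | N) forces H = False.
  then (K | N | U) forces U = True.
  then (~M | ~Q | ~U) forces Q = False.
All clauses satisfied.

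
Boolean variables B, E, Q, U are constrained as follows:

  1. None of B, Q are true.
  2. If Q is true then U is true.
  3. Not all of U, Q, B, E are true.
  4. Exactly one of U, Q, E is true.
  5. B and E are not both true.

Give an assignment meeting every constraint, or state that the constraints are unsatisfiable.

B = False, E = False, Q = False, U = True

  (1) {B, Q}: 0 true — none ✓
  (2) Q=F ⇒ U: vacuous ✓
  (3) {U, Q, B, E}: 1/4 true — not all ✓
  (4) {U, Q, E}: 1 true — exactly one ✓
  (5) B=F, E=F — not both ✓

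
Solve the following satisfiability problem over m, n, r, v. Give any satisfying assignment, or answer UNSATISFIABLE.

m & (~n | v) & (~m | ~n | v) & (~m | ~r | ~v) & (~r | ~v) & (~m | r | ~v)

Unit clause (m) forces m = True.
Try n = True:
  (~n | v) forces v = True.
  (~m | ~r | ~v) forces r = False.
  clause (~m | r | ~v) is falsified — backtrack.
So n = False.
Set r = True.
  then (~m | ~r | ~v) forces v = False.
Check each clause:
  (m): m holds.
  (~n | v): ~n holds.
  (~m | ~n | v): ~n holds.
  (~m | ~r | ~v): ~v holds.
  (~r | ~v): ~v holds.
  (~m | r | ~v): r holds.
All clauses satisfied.

m = True, n = False, r = True, v = False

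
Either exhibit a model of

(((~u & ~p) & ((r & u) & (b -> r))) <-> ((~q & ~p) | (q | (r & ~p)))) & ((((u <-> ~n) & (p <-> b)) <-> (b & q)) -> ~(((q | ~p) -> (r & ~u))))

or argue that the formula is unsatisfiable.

p = True, b = True, n = False, r = False, u = True, q = False

  ((~u & ~p) & ((r & u) & (b -> r))) <-> ((~q & ~p) | (q | (r & ~p))) = True
    (~u & ~p) & ((r & u) & (b -> r)) = False
      ~u & ~p = False
        ~u = False
        ~p = False
      (r & u) & (b -> r) = False
        r & u = False
        b -> r = False
    (~q & ~p) | (q | (r & ~p)) = False
      ~q & ~p = False
        ~q = True
        ~p = False
      q | (r & ~p) = False
        r & ~p = False
          ~p = False
  (((u <-> ~n) & (p <-> b)) <-> (b & q)) -> ~(((q | ~p) -> (r & ~u))) = True
    ((u <-> ~n) & (p <-> b)) <-> (b & q) = False
      (u <-> ~n) & (p <-> b) = True
        u <-> ~n = True
          ~n = True
        p <-> b = True
      b & q = False
    ~(((q | ~p) -> (r & ~u))) = False
      (q | ~p) -> (r & ~u) = True
        q | ~p = False
          ~p = False
        r & ~u = False
          ~u = False
Both conjuncts True, so the formula holds.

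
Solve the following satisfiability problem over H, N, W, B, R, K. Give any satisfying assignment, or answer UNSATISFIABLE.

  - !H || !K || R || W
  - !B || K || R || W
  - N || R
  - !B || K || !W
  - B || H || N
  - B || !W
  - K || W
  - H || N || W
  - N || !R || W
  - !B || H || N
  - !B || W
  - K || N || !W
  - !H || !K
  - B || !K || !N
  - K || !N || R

Try H = True:
  (!H || !K) forces K = False.
  (K || W) forces W = True.
  (!B || K || !W) forces B = False.
  clause (B || !W) is falsified — backtrack.
So H = False.
Try N = False:
  (N || R) forces R = True.
  (B || H || N) forces B = True.
  clause (!B || H || N) is falsified — backtrack.
So N = True.
Set W = True.
  then (B || !W) forces B = True.
  then (!B || K || !W) forces K = True.
Set R = True.
All clauses satisfied.

H = False; N = True; W = True; B = True; R = True; K = True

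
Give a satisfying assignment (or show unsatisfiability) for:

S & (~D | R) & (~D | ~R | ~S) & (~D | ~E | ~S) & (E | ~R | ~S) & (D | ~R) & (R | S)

D: False; R: False; E: False; S: True

Unit clause (S) forces S = True.
Try D = True:
  (~D | R) forces R = True.
  clause (~D | ~R | ~S) is falsified — backtrack.
So D = False.
  then (D | ~R) forces R = False.
Set E = False.
All clauses satisfied.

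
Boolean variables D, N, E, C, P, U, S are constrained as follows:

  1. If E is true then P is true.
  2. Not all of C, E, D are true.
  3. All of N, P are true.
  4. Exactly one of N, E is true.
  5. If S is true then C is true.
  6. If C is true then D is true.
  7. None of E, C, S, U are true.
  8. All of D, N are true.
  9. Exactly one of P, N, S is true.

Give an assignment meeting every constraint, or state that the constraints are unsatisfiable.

Case N = True:
  (3) forces P = True.
  Constraint (9) is violated (P=T, N=T) — contradiction.
Case N = False:
  Constraint (3) is violated (N=F) — contradiction.
Both cases fail — unsatisfiable.

UNSATISFIABLE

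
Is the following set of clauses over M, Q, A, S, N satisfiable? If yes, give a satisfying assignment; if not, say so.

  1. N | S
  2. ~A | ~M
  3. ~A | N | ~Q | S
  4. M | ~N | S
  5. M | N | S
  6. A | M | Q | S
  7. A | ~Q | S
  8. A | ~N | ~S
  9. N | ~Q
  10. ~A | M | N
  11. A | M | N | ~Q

Set M = True.
  then (~A | ~M) forces A = False.
Try Q = True:
  (A | ~Q | S) forces S = True.
  (A | ~N | ~S) forces N = False.
  clause (N | ~Q) is falsified — backtrack.
So Q = False.
Set S = False.
  then (N | S) forces N = True.
All clauses satisfied.

M = True, Q = False, A = False, S = False, N = True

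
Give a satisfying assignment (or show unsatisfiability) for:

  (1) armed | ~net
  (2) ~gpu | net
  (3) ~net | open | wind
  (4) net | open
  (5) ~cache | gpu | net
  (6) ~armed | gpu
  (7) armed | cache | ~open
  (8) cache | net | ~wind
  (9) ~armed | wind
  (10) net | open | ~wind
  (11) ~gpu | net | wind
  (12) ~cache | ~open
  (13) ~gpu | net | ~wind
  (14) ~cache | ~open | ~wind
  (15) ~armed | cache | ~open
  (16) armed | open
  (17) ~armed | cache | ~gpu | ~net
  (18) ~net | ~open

Try gpu = False:
  (~armed | gpu) forces armed = False.
  (armed | ~net) forces net = False.
  (net | open) forces open = True.
  (~cache | gpu | net) forces cache = False.
  clause (armed | cache | ~open) is falsified — backtrack.
So gpu = True.
  then (~gpu | net) forces net = True.
  then (~net | ~open) forces open = False.
  then (armed | ~net) forces armed = True.
  then (~net | open | wind) forces wind = True.
  then (~armed | cache | ~gpu | ~net) forces cache = True.
All clauses satisfied.

gpu = True; net = True; wind = True; armed = True; open = False; cache = True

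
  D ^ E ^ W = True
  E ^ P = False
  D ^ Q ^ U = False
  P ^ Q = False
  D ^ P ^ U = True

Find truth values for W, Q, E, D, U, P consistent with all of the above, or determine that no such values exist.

The formula is unsatisfiable.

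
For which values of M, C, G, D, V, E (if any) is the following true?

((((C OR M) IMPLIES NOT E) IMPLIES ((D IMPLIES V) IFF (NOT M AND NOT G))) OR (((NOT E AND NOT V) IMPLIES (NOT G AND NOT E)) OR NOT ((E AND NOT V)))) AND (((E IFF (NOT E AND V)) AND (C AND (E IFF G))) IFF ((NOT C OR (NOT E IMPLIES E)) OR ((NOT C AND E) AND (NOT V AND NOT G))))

M=T, C=T, G=F, D=F, V=T, E=F

  (((C OR M) IMPLIES NOT E) IMPLIES ((D IMPLIES V) IFF (NOT M AND NOT G))) OR (((NOT E AND NOT V) IMPLIES (NOT G AND NOT E)) OR NOT ((E AND NOT V))) = True
    ((C OR M) IMPLIES NOT E) IMPLIES ((D IMPLIES V) IFF (NOT M AND NOT G)) = False
      (C OR M) IMPLIES NOT E = True
        C OR M = True
        NOT E = True
      (D IMPLIES V) IFF (NOT M AND NOT G) = False
        D IMPLIES V = True
        NOT M AND NOT G = False
          NOT M = False
          NOT G = True
    ((NOT E AND NOT V) IMPLIES (NOT G AND NOT E)) OR NOT ((E AND NOT V)) = True
      (NOT E AND NOT V) IMPLIES (NOT G AND NOT E) = True
        NOT E AND NOT V = False
          NOT E = True
          NOT V = False
        NOT G AND NOT E = True
          NOT G = True
          NOT E = True
      NOT ((E AND NOT V)) = True
        E AND NOT V = False
          NOT V = False
  ((E IFF (NOT E AND V)) AND (C AND (E IFF G))) IFF ((NOT C OR (NOT E IMPLIES E)) OR ((NOT C AND E) AND (NOT V AND NOT G))) = True
    (E IFF (NOT E AND V)) AND (C AND (E IFF G)) = False
      E IFF (NOT E AND V) = False
        NOT E AND V = True
          NOT E = True
      C AND (E IFF G) = True
        E IFF G = True
    (NOT C OR (NOT E IMPLIES E)) OR ((NOT C AND E) AND (NOT V AND NOT G)) = False
      NOT C OR (NOT E IMPLIES E) = False
        NOT C = False
        NOT E IMPLIES E = False
          NOT E = True
      (NOT C AND E) AND (NOT V AND NOT G) = False
        NOT C AND E = False
          NOT C = False
        NOT V AND NOT G = False
          NOT V = False
          NOT G = True
Both conjuncts True, so the formula holds.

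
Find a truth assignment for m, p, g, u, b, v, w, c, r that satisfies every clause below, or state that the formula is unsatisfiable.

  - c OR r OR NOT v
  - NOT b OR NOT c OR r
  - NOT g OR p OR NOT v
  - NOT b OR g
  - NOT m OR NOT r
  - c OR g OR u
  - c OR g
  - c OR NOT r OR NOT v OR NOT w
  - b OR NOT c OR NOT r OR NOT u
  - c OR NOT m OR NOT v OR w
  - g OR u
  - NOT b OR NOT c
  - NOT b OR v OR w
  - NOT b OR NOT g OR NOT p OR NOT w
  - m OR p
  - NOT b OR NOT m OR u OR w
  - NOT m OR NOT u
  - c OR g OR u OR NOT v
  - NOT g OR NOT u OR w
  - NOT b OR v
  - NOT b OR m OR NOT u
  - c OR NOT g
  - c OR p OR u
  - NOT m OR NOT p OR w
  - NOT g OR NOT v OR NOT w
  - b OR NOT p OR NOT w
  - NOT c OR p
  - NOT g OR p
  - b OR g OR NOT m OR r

m = False; p = True; g = True; u = False; b = False; v = True; w = False; c = True; r = True

Set m = False.
  then (m OR p) forces p = True.
Set g = True.
  then (c OR NOT g) forces c = True.
  then (NOT b OR NOT c) forces b = False.
  then (b OR NOT p OR NOT w) forces w = False.
  then (NOT g OR NOT u OR w) forces u = False.
Set v = True.
Set r = True.
All clauses satisfied.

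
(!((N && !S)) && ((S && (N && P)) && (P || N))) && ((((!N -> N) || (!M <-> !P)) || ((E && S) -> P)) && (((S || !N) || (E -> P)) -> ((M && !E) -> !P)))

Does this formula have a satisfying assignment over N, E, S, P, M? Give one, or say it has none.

N = True, E = True, S = True, P = True, M = False

  !((N && !S)) && ((S && (N && P)) && (P || N)) = True
    !((N && !S)) = True
      N && !S = False
        !S = False
    (S && (N && P)) && (P || N) = True
      S && (N && P) = True
        N && P = True
      P || N = True
  (((!N -> N) || (!M <-> !P)) || ((E && S) -> P)) && (((S || !N) || (E -> P)) -> ((M && !E) -> !P)) = True
    ((!N -> N) || (!M <-> !P)) || ((E && S) -> P) = True
      (!N -> N) || (!M <-> !P) = True
        !N -> N = True
          !N = False
        !M <-> !P = False
          !M = True
          !P = False
      (E && S) -> P = True
        E && S = True
    ((S || !N) || (E -> P)) -> ((M && !E) -> !P) = True
      (S || !N) || (E -> P) = True
        S || !N = True
          !N = False
        E -> P = True
      (M && !E) -> !P = True
        M && !E = False
          !E = False
        !P = False
Both conjuncts True, so the formula holds.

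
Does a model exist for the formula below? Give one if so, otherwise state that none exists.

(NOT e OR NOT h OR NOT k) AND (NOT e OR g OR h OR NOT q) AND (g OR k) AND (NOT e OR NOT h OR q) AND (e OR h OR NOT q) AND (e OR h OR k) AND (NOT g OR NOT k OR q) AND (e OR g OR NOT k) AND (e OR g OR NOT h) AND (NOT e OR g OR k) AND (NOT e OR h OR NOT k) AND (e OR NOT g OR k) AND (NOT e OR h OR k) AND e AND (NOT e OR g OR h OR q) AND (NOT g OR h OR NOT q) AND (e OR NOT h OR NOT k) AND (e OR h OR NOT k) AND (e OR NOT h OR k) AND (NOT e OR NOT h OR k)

Unsatisfiable — no assignment works.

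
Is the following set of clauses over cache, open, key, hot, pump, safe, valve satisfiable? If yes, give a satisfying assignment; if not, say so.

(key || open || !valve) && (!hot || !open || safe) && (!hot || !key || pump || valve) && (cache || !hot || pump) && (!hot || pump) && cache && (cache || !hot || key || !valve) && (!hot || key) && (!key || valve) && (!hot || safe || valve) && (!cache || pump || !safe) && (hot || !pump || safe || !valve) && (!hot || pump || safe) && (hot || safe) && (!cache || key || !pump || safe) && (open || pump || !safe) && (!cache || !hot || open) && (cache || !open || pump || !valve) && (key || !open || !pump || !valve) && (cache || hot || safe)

Unit clause (cache) forces cache = True.
Set open = True.
Set key = True.
  then (!key || valve) forces valve = True.
Set hot = False.
  then (hot || safe) forces safe = True.
  then (!cache || pump || !safe) forces pump = True.
All clauses satisfied.

cache = True; open = True; key = True; hot = False; pump = True; safe = True; valve = True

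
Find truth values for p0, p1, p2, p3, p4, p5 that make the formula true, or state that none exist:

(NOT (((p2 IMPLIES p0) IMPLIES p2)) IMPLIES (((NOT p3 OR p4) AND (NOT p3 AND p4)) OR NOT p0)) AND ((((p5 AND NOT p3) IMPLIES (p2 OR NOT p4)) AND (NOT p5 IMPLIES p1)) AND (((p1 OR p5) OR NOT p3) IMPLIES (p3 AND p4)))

p0: False; p1: False; p2: False; p3: True; p4: True; p5: True

  NOT (((p2 IMPLIES p0) IMPLIES p2)) IMPLIES (((NOT p3 OR p4) AND (NOT p3 AND p4)) OR NOT p0) = True
    NOT (((p2 IMPLIES p0) IMPLIES p2)) = True
      (p2 IMPLIES p0) IMPLIES p2 = False
        p2 IMPLIES p0 = True
    ((NOT p3 OR p4) AND (NOT p3 AND p4)) OR NOT p0 = True
      (NOT p3 OR p4) AND (NOT p3 AND p4) = False
        NOT p3 OR p4 = True
          NOT p3 = False
        NOT p3 AND p4 = False
          NOT p3 = False
      NOT p0 = True
  (((p5 AND NOT p3) IMPLIES (p2 OR NOT p4)) AND (NOT p5 IMPLIES p1)) AND (((p1 OR p5) OR NOT p3) IMPLIES (p3 AND p4)) = True
    ((p5 AND NOT p3) IMPLIES (p2 OR NOT p4)) AND (NOT p5 IMPLIES p1) = True
      (p5 AND NOT p3) IMPLIES (p2 OR NOT p4) = True
        p5 AND NOT p3 = False
          NOT p3 = False
        p2 OR NOT p4 = False
          NOT p4 = False
      NOT p5 IMPLIES p1 = True
        NOT p5 = False
    ((p1 OR p5) OR NOT p3) IMPLIES (p3 AND p4) = True
      (p1 OR p5) OR NOT p3 = True
        p1 OR p5 = True
        NOT p3 = False
      p3 AND p4 = True
Both conjuncts True, so the formula holds.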